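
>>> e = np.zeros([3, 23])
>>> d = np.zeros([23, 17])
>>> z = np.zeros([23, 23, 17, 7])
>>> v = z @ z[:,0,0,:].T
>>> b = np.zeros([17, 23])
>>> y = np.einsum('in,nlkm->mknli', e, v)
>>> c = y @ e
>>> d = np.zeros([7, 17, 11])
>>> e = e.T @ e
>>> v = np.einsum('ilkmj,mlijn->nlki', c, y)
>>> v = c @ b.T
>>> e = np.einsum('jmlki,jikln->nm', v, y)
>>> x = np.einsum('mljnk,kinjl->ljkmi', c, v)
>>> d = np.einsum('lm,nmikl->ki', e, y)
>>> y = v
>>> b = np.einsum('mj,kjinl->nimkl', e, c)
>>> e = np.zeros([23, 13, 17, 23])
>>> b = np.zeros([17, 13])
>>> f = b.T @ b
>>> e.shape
(23, 13, 17, 23)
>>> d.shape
(23, 23)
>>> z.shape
(23, 23, 17, 7)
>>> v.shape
(23, 17, 23, 23, 17)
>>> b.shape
(17, 13)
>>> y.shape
(23, 17, 23, 23, 17)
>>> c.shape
(23, 17, 23, 23, 23)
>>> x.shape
(17, 23, 23, 23, 17)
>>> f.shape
(13, 13)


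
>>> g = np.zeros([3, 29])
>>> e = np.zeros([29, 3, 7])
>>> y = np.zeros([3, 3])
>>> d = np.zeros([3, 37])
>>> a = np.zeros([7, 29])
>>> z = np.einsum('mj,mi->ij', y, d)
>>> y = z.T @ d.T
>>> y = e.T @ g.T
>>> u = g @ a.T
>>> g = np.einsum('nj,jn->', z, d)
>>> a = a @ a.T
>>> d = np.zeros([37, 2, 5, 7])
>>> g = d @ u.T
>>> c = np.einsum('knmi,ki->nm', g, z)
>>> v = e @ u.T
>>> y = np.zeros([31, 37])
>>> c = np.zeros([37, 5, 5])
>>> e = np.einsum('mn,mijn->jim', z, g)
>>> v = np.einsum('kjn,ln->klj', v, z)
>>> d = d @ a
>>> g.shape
(37, 2, 5, 3)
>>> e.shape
(5, 2, 37)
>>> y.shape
(31, 37)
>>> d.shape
(37, 2, 5, 7)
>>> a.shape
(7, 7)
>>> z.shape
(37, 3)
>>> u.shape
(3, 7)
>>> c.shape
(37, 5, 5)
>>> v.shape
(29, 37, 3)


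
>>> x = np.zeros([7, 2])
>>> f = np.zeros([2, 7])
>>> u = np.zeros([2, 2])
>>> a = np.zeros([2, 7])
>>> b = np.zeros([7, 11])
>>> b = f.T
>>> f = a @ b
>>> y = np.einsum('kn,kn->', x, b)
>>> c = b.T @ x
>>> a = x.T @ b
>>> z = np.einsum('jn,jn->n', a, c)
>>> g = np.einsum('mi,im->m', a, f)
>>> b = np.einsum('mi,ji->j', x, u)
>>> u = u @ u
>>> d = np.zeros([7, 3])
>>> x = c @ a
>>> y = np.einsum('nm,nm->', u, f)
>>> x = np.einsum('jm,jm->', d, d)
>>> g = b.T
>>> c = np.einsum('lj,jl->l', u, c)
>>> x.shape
()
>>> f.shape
(2, 2)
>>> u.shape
(2, 2)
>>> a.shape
(2, 2)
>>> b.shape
(2,)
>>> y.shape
()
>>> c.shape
(2,)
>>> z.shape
(2,)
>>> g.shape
(2,)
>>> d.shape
(7, 3)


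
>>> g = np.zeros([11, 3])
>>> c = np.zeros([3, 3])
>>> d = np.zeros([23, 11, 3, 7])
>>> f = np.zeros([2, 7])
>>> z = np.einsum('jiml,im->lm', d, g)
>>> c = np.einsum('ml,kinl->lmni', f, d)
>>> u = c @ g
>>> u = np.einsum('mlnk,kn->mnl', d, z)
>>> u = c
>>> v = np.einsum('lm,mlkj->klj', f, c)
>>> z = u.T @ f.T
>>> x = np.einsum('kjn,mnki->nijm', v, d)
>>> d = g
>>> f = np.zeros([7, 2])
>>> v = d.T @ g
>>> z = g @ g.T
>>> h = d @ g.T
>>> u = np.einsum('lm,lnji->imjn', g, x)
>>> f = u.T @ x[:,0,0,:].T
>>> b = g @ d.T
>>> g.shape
(11, 3)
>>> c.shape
(7, 2, 3, 11)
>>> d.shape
(11, 3)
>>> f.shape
(7, 2, 3, 11)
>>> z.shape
(11, 11)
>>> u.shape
(23, 3, 2, 7)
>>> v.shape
(3, 3)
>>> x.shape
(11, 7, 2, 23)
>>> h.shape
(11, 11)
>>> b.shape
(11, 11)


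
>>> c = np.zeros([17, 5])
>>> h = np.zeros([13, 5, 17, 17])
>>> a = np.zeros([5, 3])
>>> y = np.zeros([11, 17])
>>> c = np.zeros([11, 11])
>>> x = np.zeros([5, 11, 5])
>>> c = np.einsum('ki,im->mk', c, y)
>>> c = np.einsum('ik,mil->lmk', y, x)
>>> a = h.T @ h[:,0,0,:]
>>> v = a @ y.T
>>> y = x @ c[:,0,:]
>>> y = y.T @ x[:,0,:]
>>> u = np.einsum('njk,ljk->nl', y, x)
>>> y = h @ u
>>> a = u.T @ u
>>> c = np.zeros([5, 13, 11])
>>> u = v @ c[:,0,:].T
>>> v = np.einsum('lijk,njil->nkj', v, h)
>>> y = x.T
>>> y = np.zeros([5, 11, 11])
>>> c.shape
(5, 13, 11)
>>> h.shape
(13, 5, 17, 17)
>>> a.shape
(5, 5)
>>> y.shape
(5, 11, 11)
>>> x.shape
(5, 11, 5)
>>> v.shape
(13, 11, 5)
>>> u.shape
(17, 17, 5, 5)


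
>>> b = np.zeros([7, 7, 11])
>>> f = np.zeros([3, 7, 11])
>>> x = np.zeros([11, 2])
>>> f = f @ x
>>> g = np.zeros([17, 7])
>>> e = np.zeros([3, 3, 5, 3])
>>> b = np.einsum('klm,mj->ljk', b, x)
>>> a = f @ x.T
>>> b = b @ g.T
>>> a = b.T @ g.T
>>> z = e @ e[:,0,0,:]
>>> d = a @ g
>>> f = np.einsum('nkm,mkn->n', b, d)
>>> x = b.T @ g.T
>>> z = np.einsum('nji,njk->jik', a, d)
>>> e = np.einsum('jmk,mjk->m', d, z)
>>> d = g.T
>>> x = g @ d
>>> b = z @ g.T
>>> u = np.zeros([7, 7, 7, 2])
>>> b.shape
(2, 17, 17)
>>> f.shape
(7,)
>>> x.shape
(17, 17)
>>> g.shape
(17, 7)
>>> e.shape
(2,)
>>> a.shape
(17, 2, 17)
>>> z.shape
(2, 17, 7)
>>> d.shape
(7, 17)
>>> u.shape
(7, 7, 7, 2)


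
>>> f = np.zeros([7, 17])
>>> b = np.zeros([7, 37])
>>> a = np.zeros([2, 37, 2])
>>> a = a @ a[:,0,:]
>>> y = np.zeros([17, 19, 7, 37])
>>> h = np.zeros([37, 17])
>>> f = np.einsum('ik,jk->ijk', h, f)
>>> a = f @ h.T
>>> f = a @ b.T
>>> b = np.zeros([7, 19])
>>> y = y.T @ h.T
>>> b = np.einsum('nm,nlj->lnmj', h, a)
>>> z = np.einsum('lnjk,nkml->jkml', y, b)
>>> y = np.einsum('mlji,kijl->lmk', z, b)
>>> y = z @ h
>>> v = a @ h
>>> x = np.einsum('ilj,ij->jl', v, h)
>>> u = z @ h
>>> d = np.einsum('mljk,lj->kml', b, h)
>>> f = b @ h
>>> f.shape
(7, 37, 17, 17)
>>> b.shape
(7, 37, 17, 37)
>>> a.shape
(37, 7, 37)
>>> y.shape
(19, 37, 17, 17)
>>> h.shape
(37, 17)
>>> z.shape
(19, 37, 17, 37)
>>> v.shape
(37, 7, 17)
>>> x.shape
(17, 7)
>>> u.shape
(19, 37, 17, 17)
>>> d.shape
(37, 7, 37)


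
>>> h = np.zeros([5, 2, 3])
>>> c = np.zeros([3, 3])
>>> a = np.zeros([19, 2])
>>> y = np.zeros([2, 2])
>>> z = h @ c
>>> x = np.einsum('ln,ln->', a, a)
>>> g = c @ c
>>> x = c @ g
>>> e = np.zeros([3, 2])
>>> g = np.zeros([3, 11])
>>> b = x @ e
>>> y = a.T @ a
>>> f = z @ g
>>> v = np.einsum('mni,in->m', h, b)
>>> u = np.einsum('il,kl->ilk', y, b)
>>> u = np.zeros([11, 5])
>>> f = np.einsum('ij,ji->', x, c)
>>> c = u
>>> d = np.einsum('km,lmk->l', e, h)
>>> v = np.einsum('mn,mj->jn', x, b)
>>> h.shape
(5, 2, 3)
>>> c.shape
(11, 5)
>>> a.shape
(19, 2)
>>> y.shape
(2, 2)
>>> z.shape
(5, 2, 3)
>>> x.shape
(3, 3)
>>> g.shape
(3, 11)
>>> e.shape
(3, 2)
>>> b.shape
(3, 2)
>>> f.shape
()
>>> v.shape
(2, 3)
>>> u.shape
(11, 5)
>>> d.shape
(5,)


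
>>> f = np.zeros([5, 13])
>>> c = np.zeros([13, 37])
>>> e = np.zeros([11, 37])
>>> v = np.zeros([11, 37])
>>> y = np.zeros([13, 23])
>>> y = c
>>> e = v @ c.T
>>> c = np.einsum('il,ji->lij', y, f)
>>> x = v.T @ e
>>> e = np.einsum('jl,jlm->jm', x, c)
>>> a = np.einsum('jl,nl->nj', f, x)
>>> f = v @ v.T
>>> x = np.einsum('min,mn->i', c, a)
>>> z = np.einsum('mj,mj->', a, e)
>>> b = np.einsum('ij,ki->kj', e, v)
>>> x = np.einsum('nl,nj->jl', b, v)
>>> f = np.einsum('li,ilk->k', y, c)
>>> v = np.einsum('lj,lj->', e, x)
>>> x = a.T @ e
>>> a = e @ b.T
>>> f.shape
(5,)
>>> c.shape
(37, 13, 5)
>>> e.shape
(37, 5)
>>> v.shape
()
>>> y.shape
(13, 37)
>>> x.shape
(5, 5)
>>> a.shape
(37, 11)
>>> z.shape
()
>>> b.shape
(11, 5)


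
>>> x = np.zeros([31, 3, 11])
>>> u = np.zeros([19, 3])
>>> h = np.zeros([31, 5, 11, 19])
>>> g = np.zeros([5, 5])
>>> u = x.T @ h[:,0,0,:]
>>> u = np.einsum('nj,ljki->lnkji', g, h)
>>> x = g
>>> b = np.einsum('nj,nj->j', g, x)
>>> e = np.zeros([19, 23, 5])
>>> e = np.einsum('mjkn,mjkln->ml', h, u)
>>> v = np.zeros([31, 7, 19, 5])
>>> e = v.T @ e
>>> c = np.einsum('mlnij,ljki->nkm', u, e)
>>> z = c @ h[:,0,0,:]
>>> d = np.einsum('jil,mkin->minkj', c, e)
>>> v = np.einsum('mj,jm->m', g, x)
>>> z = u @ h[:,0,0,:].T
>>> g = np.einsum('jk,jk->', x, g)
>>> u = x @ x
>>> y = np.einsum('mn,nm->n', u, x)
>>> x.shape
(5, 5)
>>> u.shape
(5, 5)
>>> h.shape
(31, 5, 11, 19)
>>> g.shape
()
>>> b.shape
(5,)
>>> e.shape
(5, 19, 7, 5)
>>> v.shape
(5,)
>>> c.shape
(11, 7, 31)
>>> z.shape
(31, 5, 11, 5, 31)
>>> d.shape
(5, 7, 5, 19, 11)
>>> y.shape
(5,)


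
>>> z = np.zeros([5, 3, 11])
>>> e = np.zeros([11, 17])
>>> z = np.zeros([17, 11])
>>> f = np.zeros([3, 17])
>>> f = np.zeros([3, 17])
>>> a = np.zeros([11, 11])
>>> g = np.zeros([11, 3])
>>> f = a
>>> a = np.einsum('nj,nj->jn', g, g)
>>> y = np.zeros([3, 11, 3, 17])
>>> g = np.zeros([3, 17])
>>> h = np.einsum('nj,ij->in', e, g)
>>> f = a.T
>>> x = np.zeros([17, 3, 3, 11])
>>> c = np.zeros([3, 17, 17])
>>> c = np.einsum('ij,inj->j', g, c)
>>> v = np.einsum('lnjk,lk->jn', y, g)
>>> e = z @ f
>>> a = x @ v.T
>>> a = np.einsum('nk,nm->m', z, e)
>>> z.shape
(17, 11)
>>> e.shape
(17, 3)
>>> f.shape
(11, 3)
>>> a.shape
(3,)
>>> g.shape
(3, 17)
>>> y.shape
(3, 11, 3, 17)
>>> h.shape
(3, 11)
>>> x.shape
(17, 3, 3, 11)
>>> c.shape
(17,)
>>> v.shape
(3, 11)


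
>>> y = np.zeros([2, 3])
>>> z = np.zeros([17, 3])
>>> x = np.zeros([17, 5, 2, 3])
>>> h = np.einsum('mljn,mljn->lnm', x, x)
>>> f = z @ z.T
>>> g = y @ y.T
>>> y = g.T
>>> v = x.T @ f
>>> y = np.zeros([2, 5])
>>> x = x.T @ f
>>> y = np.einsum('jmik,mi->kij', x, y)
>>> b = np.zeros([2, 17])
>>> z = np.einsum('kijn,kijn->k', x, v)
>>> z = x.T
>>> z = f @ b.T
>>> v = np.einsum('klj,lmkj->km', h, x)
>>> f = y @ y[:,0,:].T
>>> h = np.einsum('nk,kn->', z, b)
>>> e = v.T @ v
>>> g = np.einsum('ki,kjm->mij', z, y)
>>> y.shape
(17, 5, 3)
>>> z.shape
(17, 2)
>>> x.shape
(3, 2, 5, 17)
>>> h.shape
()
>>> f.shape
(17, 5, 17)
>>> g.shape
(3, 2, 5)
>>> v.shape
(5, 2)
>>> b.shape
(2, 17)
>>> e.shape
(2, 2)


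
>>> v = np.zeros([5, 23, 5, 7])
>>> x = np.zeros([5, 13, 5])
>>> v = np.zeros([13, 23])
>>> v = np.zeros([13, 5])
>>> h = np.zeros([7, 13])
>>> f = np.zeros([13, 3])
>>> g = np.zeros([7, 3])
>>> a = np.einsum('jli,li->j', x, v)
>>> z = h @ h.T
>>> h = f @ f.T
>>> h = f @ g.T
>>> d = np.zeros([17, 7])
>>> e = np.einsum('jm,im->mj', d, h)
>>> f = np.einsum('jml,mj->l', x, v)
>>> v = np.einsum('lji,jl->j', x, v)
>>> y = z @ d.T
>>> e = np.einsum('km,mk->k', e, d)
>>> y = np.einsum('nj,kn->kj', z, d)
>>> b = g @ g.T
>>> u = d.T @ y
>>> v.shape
(13,)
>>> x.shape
(5, 13, 5)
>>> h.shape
(13, 7)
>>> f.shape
(5,)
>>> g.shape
(7, 3)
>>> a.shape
(5,)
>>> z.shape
(7, 7)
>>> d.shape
(17, 7)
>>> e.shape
(7,)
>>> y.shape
(17, 7)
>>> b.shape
(7, 7)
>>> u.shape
(7, 7)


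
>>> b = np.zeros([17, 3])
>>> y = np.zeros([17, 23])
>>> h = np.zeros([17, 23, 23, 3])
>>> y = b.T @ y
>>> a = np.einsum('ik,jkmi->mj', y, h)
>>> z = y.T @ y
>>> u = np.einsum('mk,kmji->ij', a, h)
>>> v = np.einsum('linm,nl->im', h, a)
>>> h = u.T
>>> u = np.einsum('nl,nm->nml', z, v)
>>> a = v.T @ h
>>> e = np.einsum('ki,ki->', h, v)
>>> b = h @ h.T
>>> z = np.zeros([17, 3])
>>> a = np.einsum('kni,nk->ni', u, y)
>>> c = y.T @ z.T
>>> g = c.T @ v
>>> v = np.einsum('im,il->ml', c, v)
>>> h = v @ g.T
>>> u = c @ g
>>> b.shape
(23, 23)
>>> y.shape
(3, 23)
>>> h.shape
(17, 17)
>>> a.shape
(3, 23)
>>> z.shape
(17, 3)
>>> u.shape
(23, 3)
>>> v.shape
(17, 3)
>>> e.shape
()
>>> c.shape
(23, 17)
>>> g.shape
(17, 3)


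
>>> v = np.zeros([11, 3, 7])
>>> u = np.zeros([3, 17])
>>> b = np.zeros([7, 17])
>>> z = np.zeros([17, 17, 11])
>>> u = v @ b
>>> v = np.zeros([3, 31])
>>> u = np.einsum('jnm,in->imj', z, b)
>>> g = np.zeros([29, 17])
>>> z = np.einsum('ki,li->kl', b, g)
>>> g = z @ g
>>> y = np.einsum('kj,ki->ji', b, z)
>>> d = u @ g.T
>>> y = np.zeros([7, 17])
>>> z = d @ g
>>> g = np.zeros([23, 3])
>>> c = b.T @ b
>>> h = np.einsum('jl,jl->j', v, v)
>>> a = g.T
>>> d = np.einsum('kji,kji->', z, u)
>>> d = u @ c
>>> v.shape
(3, 31)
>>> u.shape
(7, 11, 17)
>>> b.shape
(7, 17)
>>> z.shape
(7, 11, 17)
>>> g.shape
(23, 3)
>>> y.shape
(7, 17)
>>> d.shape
(7, 11, 17)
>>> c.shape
(17, 17)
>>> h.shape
(3,)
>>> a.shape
(3, 23)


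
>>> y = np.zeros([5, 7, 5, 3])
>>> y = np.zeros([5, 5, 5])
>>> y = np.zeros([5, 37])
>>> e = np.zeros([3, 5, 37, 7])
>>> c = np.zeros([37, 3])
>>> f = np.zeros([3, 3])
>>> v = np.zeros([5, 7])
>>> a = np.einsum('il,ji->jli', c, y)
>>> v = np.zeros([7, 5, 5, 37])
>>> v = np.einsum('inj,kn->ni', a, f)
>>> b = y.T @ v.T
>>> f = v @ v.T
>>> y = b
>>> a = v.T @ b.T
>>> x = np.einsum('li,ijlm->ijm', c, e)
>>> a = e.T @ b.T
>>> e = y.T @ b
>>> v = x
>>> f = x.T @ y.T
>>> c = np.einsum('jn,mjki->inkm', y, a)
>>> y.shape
(37, 3)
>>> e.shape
(3, 3)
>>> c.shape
(37, 3, 5, 7)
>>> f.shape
(7, 5, 37)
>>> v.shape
(3, 5, 7)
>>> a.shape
(7, 37, 5, 37)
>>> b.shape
(37, 3)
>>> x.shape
(3, 5, 7)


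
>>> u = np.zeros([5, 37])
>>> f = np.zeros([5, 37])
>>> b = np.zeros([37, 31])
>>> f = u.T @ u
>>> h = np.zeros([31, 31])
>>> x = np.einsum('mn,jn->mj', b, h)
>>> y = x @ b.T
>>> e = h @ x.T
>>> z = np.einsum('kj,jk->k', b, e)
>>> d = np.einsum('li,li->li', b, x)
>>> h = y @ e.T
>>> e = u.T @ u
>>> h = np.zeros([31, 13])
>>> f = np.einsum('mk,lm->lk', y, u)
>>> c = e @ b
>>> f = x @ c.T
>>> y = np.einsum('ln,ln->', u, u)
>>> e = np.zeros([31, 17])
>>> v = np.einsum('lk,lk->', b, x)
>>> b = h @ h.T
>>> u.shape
(5, 37)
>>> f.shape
(37, 37)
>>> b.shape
(31, 31)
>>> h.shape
(31, 13)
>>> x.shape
(37, 31)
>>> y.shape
()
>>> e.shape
(31, 17)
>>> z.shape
(37,)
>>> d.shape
(37, 31)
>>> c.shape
(37, 31)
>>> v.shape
()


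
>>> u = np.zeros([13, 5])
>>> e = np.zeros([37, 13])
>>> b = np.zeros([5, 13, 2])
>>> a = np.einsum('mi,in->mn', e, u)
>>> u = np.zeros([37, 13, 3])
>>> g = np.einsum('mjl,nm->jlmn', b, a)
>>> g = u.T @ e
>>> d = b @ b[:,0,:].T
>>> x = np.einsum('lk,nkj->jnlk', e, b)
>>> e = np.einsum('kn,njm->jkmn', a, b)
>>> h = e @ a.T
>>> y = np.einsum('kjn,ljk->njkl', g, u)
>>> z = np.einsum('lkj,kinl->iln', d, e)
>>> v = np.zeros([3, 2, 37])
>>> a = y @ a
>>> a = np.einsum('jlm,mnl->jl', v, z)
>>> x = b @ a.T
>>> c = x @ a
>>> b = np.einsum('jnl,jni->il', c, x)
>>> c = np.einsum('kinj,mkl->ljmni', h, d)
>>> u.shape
(37, 13, 3)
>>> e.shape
(13, 37, 2, 5)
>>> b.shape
(3, 2)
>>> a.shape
(3, 2)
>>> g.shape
(3, 13, 13)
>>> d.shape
(5, 13, 5)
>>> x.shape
(5, 13, 3)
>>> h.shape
(13, 37, 2, 37)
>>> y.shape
(13, 13, 3, 37)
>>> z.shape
(37, 5, 2)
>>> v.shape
(3, 2, 37)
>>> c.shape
(5, 37, 5, 2, 37)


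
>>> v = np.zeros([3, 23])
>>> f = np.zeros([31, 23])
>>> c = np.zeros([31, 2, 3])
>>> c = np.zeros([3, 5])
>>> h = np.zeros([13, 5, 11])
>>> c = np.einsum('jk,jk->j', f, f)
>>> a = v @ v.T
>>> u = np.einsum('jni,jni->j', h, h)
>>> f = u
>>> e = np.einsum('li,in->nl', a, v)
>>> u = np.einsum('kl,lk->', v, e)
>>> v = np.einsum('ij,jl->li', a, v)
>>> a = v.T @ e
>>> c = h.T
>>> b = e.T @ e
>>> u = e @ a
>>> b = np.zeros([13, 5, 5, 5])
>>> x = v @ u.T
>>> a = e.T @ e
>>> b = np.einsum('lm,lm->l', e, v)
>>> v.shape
(23, 3)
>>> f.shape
(13,)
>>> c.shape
(11, 5, 13)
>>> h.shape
(13, 5, 11)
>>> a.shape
(3, 3)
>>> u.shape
(23, 3)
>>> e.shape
(23, 3)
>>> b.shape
(23,)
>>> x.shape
(23, 23)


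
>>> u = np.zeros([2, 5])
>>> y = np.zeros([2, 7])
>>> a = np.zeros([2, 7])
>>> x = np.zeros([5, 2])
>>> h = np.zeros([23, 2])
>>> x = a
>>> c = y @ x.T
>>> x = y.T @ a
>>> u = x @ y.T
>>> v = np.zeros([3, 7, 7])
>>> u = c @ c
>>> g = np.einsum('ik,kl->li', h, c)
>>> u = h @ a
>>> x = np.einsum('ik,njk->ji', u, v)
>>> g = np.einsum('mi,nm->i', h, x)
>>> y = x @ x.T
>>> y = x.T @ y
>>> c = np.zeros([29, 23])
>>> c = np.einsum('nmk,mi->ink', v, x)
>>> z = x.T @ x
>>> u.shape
(23, 7)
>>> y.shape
(23, 7)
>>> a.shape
(2, 7)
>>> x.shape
(7, 23)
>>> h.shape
(23, 2)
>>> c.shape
(23, 3, 7)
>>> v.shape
(3, 7, 7)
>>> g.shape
(2,)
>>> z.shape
(23, 23)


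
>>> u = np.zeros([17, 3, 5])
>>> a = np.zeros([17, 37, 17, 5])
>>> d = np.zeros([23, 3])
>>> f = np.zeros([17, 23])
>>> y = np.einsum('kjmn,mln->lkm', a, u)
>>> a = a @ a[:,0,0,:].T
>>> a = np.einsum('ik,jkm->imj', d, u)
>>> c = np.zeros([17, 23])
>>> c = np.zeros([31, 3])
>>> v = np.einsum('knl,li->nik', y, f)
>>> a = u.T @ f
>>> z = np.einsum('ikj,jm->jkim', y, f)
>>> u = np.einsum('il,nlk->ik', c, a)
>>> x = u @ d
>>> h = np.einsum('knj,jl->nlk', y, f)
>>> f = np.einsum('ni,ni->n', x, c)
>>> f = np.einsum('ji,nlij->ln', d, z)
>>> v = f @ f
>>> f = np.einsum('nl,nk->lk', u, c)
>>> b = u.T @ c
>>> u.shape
(31, 23)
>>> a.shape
(5, 3, 23)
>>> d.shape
(23, 3)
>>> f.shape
(23, 3)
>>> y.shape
(3, 17, 17)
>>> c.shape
(31, 3)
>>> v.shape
(17, 17)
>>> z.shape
(17, 17, 3, 23)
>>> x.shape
(31, 3)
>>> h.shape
(17, 23, 3)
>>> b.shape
(23, 3)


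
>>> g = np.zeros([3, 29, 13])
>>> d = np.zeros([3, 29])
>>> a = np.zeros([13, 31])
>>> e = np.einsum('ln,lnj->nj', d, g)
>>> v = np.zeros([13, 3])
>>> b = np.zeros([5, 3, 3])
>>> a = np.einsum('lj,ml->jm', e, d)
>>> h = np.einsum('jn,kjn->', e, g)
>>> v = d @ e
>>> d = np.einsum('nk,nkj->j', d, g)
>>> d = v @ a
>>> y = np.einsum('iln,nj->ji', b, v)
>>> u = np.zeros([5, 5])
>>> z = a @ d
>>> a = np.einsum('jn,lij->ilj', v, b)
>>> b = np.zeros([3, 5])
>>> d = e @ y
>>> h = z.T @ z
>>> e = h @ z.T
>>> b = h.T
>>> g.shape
(3, 29, 13)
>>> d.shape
(29, 5)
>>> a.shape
(3, 5, 3)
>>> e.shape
(3, 13)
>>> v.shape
(3, 13)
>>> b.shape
(3, 3)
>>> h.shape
(3, 3)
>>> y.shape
(13, 5)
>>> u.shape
(5, 5)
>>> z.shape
(13, 3)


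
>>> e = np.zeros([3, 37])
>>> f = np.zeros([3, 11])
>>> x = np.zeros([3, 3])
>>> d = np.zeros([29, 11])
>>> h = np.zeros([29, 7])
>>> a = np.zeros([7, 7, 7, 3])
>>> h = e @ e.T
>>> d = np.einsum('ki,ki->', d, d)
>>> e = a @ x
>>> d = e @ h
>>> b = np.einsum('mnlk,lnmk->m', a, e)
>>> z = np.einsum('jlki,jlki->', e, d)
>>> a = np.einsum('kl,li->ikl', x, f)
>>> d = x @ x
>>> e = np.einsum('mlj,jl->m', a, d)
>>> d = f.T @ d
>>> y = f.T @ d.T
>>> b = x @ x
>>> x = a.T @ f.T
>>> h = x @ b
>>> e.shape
(11,)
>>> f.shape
(3, 11)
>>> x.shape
(3, 3, 3)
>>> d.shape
(11, 3)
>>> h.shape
(3, 3, 3)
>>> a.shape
(11, 3, 3)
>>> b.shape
(3, 3)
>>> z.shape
()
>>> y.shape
(11, 11)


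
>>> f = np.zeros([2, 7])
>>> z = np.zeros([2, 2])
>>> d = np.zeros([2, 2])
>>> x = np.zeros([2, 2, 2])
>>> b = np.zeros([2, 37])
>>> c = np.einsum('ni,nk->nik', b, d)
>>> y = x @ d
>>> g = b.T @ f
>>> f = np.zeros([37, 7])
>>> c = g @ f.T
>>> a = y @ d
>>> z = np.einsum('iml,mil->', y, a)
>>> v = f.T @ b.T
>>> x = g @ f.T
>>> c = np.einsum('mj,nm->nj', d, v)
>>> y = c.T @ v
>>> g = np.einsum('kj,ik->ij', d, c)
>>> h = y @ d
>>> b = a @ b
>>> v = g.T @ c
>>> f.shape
(37, 7)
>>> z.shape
()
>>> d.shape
(2, 2)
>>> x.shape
(37, 37)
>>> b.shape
(2, 2, 37)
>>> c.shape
(7, 2)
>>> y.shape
(2, 2)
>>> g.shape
(7, 2)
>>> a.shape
(2, 2, 2)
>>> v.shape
(2, 2)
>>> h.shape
(2, 2)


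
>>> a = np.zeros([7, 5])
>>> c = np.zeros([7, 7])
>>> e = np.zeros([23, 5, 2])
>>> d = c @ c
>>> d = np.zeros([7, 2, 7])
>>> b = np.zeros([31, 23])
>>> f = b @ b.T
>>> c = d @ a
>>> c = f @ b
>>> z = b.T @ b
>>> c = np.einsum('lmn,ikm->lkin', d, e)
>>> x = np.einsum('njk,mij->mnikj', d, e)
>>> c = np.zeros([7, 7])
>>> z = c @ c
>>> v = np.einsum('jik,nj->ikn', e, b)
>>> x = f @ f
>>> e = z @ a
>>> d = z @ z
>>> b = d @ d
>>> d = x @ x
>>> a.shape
(7, 5)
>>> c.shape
(7, 7)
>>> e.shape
(7, 5)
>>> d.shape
(31, 31)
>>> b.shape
(7, 7)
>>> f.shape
(31, 31)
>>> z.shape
(7, 7)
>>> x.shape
(31, 31)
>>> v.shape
(5, 2, 31)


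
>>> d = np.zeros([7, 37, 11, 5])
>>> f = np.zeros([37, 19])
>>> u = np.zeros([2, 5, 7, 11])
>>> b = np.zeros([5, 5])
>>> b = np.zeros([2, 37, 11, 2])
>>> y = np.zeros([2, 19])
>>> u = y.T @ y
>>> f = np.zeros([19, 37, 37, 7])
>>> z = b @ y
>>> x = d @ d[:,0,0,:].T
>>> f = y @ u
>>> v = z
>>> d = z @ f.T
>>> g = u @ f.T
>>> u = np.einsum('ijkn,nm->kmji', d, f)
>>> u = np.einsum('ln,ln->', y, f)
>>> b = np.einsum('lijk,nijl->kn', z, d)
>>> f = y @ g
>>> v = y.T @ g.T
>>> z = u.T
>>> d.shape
(2, 37, 11, 2)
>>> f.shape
(2, 2)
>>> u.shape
()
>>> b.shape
(19, 2)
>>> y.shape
(2, 19)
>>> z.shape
()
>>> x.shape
(7, 37, 11, 7)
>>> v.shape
(19, 19)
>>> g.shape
(19, 2)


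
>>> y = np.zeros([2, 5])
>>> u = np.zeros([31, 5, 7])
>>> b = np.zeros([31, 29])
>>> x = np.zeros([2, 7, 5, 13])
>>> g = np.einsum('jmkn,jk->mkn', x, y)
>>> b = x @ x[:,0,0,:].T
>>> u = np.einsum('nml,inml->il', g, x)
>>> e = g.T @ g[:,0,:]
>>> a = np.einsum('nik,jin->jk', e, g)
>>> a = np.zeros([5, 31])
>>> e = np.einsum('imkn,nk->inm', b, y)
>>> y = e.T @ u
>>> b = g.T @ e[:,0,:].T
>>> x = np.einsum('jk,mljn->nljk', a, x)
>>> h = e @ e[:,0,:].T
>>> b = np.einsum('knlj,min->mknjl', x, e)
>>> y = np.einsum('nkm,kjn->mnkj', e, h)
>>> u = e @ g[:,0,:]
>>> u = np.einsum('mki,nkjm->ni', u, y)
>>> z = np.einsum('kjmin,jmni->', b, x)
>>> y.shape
(7, 2, 2, 2)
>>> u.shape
(7, 13)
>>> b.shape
(2, 13, 7, 31, 5)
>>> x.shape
(13, 7, 5, 31)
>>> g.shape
(7, 5, 13)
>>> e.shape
(2, 2, 7)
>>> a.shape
(5, 31)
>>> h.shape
(2, 2, 2)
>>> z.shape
()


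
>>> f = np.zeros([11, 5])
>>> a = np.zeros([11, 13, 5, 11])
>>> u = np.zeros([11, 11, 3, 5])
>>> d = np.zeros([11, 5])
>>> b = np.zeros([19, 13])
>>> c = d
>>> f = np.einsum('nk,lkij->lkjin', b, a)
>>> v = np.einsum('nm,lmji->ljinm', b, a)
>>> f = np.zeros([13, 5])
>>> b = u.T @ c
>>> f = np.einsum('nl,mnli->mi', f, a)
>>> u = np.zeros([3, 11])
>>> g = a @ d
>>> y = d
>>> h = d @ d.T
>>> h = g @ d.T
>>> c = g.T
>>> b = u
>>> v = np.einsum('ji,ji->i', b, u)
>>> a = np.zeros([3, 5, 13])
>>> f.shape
(11, 11)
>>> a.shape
(3, 5, 13)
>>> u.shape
(3, 11)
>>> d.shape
(11, 5)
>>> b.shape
(3, 11)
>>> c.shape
(5, 5, 13, 11)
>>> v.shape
(11,)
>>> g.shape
(11, 13, 5, 5)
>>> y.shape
(11, 5)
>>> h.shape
(11, 13, 5, 11)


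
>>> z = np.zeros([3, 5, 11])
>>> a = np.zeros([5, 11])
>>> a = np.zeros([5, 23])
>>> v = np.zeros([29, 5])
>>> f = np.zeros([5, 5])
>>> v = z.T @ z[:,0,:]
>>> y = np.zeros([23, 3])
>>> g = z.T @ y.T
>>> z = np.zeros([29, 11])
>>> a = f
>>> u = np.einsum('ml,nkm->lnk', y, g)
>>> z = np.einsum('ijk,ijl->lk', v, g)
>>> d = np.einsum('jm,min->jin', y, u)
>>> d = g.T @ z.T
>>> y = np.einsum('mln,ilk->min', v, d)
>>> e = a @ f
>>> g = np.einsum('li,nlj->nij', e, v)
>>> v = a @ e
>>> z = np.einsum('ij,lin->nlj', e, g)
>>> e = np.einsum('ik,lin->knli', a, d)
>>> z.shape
(11, 11, 5)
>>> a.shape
(5, 5)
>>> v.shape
(5, 5)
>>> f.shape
(5, 5)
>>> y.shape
(11, 23, 11)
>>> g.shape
(11, 5, 11)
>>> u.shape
(3, 11, 5)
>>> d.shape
(23, 5, 23)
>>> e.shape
(5, 23, 23, 5)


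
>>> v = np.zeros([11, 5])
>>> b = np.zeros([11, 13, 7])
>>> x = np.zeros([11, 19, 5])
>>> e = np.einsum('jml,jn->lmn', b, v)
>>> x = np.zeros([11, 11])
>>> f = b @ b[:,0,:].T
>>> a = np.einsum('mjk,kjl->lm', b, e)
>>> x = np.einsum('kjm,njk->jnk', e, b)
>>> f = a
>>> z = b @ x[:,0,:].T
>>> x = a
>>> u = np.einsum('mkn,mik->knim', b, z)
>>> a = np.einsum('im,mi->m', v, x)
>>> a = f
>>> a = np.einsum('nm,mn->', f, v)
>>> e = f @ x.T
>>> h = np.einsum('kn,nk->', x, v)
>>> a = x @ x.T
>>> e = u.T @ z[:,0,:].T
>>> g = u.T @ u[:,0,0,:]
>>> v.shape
(11, 5)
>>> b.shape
(11, 13, 7)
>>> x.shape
(5, 11)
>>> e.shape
(11, 13, 7, 11)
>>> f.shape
(5, 11)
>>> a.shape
(5, 5)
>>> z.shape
(11, 13, 13)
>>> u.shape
(13, 7, 13, 11)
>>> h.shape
()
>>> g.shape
(11, 13, 7, 11)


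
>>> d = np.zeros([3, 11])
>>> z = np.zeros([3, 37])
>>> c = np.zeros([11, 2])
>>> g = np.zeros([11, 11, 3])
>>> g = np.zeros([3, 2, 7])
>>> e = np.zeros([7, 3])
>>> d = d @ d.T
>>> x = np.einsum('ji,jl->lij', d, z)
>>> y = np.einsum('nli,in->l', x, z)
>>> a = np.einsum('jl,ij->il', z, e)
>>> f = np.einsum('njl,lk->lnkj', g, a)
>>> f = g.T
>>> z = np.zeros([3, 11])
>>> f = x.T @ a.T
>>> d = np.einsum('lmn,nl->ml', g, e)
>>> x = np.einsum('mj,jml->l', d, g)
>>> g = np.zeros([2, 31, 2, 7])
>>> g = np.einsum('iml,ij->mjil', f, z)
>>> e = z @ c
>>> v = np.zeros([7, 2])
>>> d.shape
(2, 3)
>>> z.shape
(3, 11)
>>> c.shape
(11, 2)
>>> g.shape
(3, 11, 3, 7)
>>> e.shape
(3, 2)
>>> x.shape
(7,)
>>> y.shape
(3,)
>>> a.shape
(7, 37)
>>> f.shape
(3, 3, 7)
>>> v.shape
(7, 2)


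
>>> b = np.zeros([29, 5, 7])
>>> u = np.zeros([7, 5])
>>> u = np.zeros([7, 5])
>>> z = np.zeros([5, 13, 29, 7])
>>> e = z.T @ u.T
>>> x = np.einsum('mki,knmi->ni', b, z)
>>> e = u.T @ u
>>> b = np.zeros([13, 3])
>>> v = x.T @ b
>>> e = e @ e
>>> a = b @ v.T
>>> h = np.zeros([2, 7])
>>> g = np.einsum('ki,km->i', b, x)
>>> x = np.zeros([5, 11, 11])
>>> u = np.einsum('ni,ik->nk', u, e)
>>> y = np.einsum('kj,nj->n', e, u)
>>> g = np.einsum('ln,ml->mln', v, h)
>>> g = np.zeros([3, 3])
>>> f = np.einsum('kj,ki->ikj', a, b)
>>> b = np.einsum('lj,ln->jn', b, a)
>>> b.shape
(3, 7)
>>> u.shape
(7, 5)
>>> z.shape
(5, 13, 29, 7)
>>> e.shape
(5, 5)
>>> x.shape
(5, 11, 11)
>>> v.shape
(7, 3)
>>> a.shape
(13, 7)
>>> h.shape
(2, 7)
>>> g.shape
(3, 3)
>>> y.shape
(7,)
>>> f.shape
(3, 13, 7)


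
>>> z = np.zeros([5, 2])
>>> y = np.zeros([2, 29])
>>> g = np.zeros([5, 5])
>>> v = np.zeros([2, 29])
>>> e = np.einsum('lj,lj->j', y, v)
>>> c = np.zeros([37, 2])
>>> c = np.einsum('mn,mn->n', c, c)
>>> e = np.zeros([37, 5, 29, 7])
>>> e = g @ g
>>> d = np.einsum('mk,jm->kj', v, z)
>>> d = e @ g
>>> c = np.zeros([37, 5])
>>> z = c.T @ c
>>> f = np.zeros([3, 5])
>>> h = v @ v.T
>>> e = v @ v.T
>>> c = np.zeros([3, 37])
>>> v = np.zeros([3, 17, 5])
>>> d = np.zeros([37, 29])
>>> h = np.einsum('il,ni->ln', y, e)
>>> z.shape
(5, 5)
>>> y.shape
(2, 29)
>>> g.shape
(5, 5)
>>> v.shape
(3, 17, 5)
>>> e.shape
(2, 2)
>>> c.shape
(3, 37)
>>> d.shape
(37, 29)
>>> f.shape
(3, 5)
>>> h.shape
(29, 2)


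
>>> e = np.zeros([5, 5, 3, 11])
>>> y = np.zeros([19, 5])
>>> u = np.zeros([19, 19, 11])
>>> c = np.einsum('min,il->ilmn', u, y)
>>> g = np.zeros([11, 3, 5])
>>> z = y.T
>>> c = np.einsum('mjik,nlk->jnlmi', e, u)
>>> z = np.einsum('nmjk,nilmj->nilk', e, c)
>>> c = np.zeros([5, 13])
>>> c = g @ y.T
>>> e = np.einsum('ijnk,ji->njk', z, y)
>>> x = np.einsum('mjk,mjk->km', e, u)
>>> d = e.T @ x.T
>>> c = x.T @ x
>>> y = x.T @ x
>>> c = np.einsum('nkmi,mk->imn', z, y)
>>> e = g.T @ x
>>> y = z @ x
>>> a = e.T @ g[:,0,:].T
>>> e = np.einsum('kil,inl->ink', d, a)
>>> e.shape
(19, 3, 11)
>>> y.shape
(5, 19, 19, 19)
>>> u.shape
(19, 19, 11)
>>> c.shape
(11, 19, 5)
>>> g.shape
(11, 3, 5)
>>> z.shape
(5, 19, 19, 11)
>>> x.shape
(11, 19)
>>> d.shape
(11, 19, 11)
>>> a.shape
(19, 3, 11)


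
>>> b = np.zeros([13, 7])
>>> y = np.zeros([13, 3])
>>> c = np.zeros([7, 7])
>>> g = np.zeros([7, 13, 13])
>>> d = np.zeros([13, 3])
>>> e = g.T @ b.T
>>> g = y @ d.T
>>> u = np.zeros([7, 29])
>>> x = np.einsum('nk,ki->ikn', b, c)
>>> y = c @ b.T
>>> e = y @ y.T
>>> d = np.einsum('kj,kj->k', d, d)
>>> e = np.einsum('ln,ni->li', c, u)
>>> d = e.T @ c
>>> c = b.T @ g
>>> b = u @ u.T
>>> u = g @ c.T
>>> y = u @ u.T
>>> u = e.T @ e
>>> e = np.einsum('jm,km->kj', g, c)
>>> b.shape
(7, 7)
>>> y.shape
(13, 13)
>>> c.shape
(7, 13)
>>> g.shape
(13, 13)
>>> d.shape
(29, 7)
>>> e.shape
(7, 13)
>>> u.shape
(29, 29)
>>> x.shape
(7, 7, 13)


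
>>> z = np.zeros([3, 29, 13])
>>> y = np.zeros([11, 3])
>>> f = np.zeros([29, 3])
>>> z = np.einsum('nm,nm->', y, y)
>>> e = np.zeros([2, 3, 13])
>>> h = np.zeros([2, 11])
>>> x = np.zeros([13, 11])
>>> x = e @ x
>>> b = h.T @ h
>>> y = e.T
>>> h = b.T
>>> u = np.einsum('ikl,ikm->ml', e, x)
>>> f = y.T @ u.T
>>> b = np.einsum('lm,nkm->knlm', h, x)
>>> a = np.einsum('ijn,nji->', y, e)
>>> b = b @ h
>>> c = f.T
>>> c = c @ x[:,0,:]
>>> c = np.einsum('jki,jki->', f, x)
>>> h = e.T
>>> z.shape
()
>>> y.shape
(13, 3, 2)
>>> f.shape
(2, 3, 11)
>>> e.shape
(2, 3, 13)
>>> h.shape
(13, 3, 2)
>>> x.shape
(2, 3, 11)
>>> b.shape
(3, 2, 11, 11)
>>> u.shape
(11, 13)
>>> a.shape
()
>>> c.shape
()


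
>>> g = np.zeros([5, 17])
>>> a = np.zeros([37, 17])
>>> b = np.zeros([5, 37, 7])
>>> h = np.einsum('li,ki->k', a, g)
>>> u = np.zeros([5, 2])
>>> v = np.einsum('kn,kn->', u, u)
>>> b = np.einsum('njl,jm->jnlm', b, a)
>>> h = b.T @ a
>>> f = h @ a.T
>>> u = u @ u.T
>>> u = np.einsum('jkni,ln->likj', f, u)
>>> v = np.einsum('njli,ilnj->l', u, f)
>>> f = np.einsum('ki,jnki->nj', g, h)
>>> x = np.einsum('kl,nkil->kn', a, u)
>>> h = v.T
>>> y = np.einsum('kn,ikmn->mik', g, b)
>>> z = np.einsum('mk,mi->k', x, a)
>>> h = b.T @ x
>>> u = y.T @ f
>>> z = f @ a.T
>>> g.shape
(5, 17)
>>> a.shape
(37, 17)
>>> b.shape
(37, 5, 7, 17)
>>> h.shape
(17, 7, 5, 5)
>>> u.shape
(5, 37, 17)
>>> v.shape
(7,)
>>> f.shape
(7, 17)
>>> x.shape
(37, 5)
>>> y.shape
(7, 37, 5)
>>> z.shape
(7, 37)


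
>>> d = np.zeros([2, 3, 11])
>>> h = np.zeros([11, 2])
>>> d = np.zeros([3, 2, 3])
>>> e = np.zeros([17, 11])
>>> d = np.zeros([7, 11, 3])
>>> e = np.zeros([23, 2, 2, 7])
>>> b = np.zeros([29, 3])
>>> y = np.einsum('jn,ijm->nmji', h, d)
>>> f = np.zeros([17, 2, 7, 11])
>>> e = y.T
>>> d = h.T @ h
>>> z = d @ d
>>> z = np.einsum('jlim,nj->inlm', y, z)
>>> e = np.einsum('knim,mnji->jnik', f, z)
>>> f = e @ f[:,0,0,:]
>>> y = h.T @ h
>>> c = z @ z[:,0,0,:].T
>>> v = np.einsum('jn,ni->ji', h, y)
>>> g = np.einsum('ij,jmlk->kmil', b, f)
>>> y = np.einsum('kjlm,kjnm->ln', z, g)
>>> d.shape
(2, 2)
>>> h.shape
(11, 2)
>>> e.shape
(3, 2, 7, 17)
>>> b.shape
(29, 3)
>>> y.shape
(3, 29)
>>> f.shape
(3, 2, 7, 11)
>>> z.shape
(11, 2, 3, 7)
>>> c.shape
(11, 2, 3, 11)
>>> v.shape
(11, 2)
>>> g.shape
(11, 2, 29, 7)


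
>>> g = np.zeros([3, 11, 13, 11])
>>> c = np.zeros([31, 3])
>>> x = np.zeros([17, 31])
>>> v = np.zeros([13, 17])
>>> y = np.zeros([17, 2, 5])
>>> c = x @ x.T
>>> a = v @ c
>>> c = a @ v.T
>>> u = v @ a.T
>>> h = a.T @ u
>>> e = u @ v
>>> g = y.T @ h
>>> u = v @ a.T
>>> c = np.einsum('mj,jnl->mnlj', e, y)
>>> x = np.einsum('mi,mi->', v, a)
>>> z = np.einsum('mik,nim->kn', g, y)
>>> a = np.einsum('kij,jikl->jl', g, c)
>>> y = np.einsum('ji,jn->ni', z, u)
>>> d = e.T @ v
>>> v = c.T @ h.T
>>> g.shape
(5, 2, 13)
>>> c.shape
(13, 2, 5, 17)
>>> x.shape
()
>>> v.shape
(17, 5, 2, 17)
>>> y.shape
(13, 17)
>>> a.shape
(13, 17)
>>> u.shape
(13, 13)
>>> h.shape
(17, 13)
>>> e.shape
(13, 17)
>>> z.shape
(13, 17)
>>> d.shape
(17, 17)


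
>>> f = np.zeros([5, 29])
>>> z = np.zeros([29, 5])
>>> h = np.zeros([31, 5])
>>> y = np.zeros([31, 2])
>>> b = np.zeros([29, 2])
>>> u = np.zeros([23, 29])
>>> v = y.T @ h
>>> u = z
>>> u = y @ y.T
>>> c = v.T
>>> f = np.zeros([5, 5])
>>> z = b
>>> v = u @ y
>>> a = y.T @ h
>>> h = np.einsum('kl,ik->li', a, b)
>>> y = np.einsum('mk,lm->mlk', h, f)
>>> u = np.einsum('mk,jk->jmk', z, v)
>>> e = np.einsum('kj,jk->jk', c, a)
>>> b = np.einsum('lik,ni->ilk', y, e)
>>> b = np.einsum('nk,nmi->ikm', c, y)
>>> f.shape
(5, 5)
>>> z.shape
(29, 2)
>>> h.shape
(5, 29)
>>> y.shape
(5, 5, 29)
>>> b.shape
(29, 2, 5)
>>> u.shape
(31, 29, 2)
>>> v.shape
(31, 2)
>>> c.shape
(5, 2)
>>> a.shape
(2, 5)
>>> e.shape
(2, 5)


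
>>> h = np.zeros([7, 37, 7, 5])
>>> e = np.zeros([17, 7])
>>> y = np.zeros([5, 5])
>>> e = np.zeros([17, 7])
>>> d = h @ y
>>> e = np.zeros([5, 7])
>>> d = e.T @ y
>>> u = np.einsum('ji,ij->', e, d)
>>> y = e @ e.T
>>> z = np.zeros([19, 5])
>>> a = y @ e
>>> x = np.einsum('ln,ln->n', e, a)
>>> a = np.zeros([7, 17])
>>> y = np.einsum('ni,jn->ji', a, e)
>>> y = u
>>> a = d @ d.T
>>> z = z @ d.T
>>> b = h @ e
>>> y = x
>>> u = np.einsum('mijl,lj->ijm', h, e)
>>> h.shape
(7, 37, 7, 5)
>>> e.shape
(5, 7)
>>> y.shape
(7,)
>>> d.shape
(7, 5)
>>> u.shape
(37, 7, 7)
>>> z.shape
(19, 7)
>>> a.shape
(7, 7)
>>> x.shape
(7,)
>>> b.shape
(7, 37, 7, 7)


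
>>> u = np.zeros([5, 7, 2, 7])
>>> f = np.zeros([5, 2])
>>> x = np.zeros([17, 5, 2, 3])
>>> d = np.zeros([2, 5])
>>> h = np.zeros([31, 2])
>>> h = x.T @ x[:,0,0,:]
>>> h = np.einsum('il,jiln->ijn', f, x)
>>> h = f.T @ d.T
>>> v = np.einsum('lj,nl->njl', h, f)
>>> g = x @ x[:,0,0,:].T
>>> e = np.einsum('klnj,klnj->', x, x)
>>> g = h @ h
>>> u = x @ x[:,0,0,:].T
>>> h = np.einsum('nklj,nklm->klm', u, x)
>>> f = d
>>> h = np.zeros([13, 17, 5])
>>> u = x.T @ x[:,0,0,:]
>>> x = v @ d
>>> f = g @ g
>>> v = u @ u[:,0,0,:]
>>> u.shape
(3, 2, 5, 3)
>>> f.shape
(2, 2)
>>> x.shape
(5, 2, 5)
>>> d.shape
(2, 5)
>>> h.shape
(13, 17, 5)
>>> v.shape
(3, 2, 5, 3)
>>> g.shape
(2, 2)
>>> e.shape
()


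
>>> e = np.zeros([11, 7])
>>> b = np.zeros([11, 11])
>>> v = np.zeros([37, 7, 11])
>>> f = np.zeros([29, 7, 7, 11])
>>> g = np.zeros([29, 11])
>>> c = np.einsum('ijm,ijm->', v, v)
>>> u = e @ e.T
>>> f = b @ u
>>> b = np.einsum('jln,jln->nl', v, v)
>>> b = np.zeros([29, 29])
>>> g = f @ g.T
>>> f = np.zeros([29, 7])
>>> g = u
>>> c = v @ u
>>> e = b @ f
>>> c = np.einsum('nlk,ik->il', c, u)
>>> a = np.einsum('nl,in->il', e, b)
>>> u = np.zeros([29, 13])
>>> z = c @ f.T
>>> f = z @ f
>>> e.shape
(29, 7)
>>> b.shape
(29, 29)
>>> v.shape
(37, 7, 11)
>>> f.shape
(11, 7)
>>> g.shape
(11, 11)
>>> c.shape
(11, 7)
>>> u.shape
(29, 13)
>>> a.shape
(29, 7)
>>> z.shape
(11, 29)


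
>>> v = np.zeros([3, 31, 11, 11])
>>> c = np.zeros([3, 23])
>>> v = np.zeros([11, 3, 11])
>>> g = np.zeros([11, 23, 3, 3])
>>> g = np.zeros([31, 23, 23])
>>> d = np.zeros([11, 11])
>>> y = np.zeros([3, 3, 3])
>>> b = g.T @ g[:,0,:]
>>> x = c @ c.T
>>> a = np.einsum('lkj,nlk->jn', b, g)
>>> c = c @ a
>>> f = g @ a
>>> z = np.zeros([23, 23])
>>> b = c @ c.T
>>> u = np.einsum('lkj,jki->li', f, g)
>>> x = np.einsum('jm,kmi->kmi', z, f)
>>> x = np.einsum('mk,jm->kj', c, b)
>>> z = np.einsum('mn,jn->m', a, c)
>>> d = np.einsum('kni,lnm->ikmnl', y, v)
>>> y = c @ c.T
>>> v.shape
(11, 3, 11)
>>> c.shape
(3, 31)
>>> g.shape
(31, 23, 23)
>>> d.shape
(3, 3, 11, 3, 11)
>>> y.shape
(3, 3)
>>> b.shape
(3, 3)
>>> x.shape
(31, 3)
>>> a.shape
(23, 31)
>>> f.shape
(31, 23, 31)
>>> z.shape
(23,)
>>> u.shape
(31, 23)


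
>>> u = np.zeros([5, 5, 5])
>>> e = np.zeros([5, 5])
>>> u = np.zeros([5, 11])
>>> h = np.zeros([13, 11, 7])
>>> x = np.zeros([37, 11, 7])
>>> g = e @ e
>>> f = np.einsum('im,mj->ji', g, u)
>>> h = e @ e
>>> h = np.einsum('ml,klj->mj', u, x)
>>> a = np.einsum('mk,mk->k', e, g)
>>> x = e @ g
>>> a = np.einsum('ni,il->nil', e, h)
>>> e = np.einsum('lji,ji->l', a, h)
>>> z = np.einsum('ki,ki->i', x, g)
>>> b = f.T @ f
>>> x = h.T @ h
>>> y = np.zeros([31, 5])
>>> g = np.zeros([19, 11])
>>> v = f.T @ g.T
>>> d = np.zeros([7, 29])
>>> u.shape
(5, 11)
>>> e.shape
(5,)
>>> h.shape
(5, 7)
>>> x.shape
(7, 7)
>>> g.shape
(19, 11)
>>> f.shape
(11, 5)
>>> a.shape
(5, 5, 7)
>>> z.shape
(5,)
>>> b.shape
(5, 5)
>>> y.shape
(31, 5)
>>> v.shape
(5, 19)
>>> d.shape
(7, 29)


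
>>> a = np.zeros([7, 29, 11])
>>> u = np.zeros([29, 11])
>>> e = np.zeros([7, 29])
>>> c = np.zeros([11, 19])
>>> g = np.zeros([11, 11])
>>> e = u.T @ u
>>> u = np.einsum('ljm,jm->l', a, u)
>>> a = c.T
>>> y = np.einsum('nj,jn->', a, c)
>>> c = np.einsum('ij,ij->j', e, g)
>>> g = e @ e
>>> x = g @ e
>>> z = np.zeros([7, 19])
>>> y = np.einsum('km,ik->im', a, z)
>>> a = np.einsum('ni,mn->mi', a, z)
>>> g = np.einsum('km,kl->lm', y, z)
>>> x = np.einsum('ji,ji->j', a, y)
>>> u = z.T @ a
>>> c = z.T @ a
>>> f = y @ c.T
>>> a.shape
(7, 11)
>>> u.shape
(19, 11)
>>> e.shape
(11, 11)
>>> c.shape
(19, 11)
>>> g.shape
(19, 11)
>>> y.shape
(7, 11)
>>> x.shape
(7,)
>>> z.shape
(7, 19)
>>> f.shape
(7, 19)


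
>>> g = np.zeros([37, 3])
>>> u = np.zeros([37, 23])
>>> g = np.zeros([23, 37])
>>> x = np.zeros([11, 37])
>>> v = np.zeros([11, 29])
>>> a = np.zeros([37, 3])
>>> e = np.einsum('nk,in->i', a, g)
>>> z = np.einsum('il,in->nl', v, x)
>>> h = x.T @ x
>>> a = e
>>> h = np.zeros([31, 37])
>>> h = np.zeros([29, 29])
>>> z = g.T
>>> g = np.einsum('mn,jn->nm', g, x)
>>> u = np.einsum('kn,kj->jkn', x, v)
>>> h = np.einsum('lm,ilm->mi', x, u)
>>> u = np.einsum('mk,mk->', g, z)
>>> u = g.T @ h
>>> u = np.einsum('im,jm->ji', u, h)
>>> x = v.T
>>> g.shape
(37, 23)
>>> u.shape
(37, 23)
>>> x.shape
(29, 11)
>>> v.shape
(11, 29)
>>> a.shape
(23,)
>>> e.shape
(23,)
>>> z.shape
(37, 23)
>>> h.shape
(37, 29)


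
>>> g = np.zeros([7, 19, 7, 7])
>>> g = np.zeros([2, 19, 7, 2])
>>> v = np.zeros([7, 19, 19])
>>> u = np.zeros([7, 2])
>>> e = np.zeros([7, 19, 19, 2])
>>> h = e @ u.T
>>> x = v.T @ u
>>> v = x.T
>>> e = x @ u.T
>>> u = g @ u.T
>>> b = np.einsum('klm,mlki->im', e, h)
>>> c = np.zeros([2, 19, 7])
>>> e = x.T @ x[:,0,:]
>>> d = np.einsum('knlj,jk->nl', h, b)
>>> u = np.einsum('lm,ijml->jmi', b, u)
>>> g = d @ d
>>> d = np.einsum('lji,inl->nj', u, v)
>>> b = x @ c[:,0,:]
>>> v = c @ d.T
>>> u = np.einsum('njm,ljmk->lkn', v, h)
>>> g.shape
(19, 19)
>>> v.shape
(2, 19, 19)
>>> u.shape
(7, 7, 2)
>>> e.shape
(2, 19, 2)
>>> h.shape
(7, 19, 19, 7)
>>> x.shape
(19, 19, 2)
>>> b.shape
(19, 19, 7)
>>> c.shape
(2, 19, 7)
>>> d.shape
(19, 7)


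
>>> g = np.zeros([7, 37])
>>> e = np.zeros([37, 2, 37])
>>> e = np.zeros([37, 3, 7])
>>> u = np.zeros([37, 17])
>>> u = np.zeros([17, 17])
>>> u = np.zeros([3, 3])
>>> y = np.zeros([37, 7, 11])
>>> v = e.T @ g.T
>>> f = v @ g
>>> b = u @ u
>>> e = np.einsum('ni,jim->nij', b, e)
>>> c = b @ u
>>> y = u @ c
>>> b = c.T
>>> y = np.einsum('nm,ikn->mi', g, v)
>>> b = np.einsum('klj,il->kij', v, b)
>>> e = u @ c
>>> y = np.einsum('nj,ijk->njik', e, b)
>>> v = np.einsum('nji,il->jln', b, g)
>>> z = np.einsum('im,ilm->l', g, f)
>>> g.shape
(7, 37)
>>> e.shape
(3, 3)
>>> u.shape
(3, 3)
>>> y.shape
(3, 3, 7, 7)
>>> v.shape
(3, 37, 7)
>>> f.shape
(7, 3, 37)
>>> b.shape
(7, 3, 7)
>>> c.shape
(3, 3)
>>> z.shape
(3,)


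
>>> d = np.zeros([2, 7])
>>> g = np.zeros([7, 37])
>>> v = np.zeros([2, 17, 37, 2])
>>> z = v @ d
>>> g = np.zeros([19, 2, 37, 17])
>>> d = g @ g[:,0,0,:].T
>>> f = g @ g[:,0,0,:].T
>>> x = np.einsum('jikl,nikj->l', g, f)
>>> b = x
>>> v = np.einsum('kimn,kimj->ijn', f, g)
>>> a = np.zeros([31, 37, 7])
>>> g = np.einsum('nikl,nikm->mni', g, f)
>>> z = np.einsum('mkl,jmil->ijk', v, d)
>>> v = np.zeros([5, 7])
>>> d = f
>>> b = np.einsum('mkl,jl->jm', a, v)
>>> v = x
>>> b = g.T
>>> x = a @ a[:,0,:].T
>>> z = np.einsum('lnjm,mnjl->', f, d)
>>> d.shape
(19, 2, 37, 19)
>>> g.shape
(19, 19, 2)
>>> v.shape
(17,)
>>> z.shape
()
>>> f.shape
(19, 2, 37, 19)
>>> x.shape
(31, 37, 31)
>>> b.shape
(2, 19, 19)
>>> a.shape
(31, 37, 7)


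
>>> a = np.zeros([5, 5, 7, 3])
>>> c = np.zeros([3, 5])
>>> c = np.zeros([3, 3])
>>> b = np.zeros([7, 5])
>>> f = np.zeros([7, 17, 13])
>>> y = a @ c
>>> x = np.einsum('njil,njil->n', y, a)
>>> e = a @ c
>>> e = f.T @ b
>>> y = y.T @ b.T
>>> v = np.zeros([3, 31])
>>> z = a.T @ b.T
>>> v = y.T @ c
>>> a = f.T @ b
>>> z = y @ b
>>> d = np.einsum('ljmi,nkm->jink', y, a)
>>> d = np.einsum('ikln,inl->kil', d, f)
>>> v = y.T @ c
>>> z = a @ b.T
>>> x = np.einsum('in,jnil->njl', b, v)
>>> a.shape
(13, 17, 5)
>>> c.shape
(3, 3)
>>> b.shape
(7, 5)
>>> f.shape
(7, 17, 13)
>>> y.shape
(3, 7, 5, 7)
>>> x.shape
(5, 7, 3)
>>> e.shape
(13, 17, 5)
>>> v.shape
(7, 5, 7, 3)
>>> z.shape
(13, 17, 7)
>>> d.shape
(7, 7, 13)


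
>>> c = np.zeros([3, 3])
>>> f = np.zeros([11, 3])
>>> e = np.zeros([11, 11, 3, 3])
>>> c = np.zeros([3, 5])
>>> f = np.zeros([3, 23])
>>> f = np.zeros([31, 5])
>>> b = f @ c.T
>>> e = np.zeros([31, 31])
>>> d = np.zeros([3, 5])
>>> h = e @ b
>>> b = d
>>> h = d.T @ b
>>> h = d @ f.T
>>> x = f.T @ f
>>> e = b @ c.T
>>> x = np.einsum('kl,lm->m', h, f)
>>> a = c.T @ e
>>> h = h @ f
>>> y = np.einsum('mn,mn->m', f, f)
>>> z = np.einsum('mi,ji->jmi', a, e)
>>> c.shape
(3, 5)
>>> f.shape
(31, 5)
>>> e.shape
(3, 3)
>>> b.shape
(3, 5)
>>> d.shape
(3, 5)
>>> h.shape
(3, 5)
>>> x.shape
(5,)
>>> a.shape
(5, 3)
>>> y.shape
(31,)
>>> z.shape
(3, 5, 3)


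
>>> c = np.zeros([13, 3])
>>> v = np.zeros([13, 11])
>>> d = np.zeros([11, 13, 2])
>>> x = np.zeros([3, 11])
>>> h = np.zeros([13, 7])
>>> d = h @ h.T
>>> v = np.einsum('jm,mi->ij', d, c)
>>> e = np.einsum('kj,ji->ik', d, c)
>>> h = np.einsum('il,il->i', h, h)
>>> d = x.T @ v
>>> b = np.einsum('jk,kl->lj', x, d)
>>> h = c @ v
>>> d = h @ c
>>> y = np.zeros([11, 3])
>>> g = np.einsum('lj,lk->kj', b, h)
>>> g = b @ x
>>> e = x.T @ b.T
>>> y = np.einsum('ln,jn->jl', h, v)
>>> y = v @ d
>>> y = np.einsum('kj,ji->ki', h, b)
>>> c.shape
(13, 3)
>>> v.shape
(3, 13)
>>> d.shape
(13, 3)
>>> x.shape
(3, 11)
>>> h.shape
(13, 13)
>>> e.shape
(11, 13)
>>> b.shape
(13, 3)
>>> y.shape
(13, 3)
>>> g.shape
(13, 11)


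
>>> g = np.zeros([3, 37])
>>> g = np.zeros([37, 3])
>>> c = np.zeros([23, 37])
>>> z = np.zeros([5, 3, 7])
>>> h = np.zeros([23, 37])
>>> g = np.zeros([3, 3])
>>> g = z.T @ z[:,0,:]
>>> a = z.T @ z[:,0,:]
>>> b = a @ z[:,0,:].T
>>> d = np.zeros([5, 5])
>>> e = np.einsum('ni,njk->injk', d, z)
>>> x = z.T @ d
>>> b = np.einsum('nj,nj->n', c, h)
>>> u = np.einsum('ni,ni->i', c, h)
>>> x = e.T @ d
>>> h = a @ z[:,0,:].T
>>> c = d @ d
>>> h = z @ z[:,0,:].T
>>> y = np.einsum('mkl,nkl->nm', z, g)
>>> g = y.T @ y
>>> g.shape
(5, 5)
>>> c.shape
(5, 5)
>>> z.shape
(5, 3, 7)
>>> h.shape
(5, 3, 5)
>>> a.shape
(7, 3, 7)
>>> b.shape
(23,)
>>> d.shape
(5, 5)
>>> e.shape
(5, 5, 3, 7)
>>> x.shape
(7, 3, 5, 5)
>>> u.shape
(37,)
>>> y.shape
(7, 5)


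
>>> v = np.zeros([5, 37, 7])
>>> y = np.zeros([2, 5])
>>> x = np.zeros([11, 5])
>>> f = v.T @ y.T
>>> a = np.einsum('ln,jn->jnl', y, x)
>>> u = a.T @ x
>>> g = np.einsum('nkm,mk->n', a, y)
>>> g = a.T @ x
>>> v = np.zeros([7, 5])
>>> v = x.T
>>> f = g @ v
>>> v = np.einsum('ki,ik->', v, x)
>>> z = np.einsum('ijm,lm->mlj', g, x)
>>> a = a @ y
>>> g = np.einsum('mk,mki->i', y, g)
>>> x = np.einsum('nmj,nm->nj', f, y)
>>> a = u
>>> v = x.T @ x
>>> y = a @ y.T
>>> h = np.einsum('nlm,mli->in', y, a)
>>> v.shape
(11, 11)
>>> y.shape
(2, 5, 2)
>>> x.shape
(2, 11)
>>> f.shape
(2, 5, 11)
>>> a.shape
(2, 5, 5)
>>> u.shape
(2, 5, 5)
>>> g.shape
(5,)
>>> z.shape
(5, 11, 5)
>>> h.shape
(5, 2)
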